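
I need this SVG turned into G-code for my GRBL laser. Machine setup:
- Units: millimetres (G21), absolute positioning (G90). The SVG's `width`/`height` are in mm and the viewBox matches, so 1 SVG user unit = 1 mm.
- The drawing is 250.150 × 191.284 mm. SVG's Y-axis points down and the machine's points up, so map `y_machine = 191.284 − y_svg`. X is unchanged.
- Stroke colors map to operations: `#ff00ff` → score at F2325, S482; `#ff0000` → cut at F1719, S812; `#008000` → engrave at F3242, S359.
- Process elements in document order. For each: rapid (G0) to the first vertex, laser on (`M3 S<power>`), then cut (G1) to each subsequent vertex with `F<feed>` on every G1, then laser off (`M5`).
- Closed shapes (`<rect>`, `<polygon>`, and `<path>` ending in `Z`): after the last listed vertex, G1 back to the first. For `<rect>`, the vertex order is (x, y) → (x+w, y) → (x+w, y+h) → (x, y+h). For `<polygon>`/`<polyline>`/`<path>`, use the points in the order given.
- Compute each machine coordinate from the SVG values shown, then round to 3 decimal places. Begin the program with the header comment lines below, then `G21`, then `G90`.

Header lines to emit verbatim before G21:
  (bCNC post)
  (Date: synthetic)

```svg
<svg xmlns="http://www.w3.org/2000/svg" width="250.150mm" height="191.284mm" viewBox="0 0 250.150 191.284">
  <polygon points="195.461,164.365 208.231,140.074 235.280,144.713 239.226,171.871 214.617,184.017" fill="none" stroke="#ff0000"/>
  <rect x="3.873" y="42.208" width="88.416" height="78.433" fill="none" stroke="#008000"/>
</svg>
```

Since the viewBox matches the mm dimensions, user units are millimetres directly. The only transform is the Y-flip y_m = 191.284 − y_svg.

Shape 1 is a regular polygon drawn with `<polygon>`. Its stroke #ff0000 means cut at S812, F1719. After flipping Y the toolpath is (195.461,26.919) → (208.231,51.210) → (235.280,46.571) → (239.226,19.413) → (214.617,7.267) → (195.461,26.919), returning to the start.

Shape 2 is a rectangle drawn with `<rect>`. Its stroke #008000 means engrave at S359, F3242. After flipping Y the toolpath is (3.873,149.076) → (92.289,149.076) → (92.289,70.643) → (3.873,70.643) → (3.873,149.076), returning to the start.

(bCNC post)
(Date: synthetic)
G21
G90
G0 X195.461 Y26.919
M3 S812
G1 X208.231 Y51.210 F1719
G1 X235.280 Y46.571 F1719
G1 X239.226 Y19.413 F1719
G1 X214.617 Y7.267 F1719
G1 X195.461 Y26.919 F1719
M5
G0 X3.873 Y149.076
M3 S359
G1 X92.289 Y149.076 F3242
G1 X92.289 Y70.643 F3242
G1 X3.873 Y70.643 F3242
G1 X3.873 Y149.076 F3242
M5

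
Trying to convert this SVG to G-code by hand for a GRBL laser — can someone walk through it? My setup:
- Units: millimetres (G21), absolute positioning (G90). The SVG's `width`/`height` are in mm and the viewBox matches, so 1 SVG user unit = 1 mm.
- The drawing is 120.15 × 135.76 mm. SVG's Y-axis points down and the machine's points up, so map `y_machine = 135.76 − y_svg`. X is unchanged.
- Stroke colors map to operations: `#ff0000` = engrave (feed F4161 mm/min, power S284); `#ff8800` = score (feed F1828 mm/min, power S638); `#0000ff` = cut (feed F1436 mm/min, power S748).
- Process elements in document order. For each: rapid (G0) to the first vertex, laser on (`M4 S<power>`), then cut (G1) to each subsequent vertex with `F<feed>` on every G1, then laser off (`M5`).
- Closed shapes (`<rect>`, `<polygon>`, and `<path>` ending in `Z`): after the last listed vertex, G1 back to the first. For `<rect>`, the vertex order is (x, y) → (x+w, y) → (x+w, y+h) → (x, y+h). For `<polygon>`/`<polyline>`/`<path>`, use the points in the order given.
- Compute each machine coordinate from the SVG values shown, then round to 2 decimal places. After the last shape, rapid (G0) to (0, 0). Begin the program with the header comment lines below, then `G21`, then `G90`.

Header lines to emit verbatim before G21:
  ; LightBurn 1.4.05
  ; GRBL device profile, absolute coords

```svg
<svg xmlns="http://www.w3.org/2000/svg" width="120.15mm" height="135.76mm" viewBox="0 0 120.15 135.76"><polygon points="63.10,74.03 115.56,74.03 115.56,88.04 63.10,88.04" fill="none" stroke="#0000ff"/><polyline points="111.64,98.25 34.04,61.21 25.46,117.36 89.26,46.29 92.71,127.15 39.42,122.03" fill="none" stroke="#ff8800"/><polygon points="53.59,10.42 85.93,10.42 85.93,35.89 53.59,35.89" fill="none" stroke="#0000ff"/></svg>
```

viewBox `0 0 120.15 135.76` with mm width/height → 1 unit = 1 mm. Flip: y_m = 135.76 − y_svg.

**Shape 1** — `<polygon>` rectangle, stroke `#0000ff` → cut (S748, F1436). Machine vertices: (63.10,61.73) → (115.56,61.73) → (115.56,47.72) → (63.10,47.72) → (63.10,61.73). Closed: final G1 returns to the first vertex.

**Shape 2** — `<polyline>` open polyline, stroke `#ff8800` → score (S638, F1828). Machine vertices: (111.64,37.51) → (34.04,74.55) → (25.46,18.40) → (89.26,89.47) → (92.71,8.61) → (39.42,13.73). Open path.

**Shape 3** — `<polygon>` rectangle, stroke `#0000ff` → cut (S748, F1436). Machine vertices: (53.59,125.34) → (85.93,125.34) → (85.93,99.87) → (53.59,99.87) → (53.59,125.34). Closed: final G1 returns to the first vertex.

; LightBurn 1.4.05
; GRBL device profile, absolute coords
G21
G90
G0 X63.10 Y61.73
M4 S748
G1 X115.56 Y61.73 F1436
G1 X115.56 Y47.72 F1436
G1 X63.10 Y47.72 F1436
G1 X63.10 Y61.73 F1436
M5
G0 X111.64 Y37.51
M4 S638
G1 X34.04 Y74.55 F1828
G1 X25.46 Y18.40 F1828
G1 X89.26 Y89.47 F1828
G1 X92.71 Y8.61 F1828
G1 X39.42 Y13.73 F1828
M5
G0 X53.59 Y125.34
M4 S748
G1 X85.93 Y125.34 F1436
G1 X85.93 Y99.87 F1436
G1 X53.59 Y99.87 F1436
G1 X53.59 Y125.34 F1436
M5
G0 X0.00 Y0.00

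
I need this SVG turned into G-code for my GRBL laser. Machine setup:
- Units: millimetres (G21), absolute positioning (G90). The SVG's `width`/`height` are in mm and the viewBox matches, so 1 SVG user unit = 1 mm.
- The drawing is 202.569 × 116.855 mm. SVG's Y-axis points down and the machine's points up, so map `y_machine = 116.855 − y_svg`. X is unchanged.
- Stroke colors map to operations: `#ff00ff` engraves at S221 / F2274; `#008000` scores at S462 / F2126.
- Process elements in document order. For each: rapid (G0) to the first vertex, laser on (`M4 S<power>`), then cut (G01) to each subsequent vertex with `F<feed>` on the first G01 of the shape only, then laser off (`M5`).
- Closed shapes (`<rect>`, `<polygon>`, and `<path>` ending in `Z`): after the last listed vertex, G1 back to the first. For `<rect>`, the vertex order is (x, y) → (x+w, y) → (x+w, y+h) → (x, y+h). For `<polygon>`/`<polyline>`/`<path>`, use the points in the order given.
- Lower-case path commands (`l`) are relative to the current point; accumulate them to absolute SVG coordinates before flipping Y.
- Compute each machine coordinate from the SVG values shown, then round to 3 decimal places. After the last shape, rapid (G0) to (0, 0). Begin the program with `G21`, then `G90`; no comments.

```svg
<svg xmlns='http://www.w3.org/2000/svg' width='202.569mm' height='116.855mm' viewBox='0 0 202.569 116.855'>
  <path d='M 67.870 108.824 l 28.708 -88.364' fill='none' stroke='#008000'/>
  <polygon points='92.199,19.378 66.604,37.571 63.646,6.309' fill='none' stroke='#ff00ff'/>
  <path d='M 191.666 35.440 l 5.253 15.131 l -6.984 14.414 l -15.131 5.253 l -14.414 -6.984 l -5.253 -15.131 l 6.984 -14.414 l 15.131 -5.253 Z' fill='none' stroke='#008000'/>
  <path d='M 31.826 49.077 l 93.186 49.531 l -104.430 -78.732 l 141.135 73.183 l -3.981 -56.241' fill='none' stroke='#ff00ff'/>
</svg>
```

G21
G90
G0 X67.870 Y8.031
M4 S462
G01 X96.578 Y96.395 F2126
M5
G0 X92.199 Y97.477
M4 S221
G01 X66.604 Y79.284 F2274
G01 X63.646 Y110.546
G01 X92.199 Y97.477
M5
G0 X191.666 Y81.415
M4 S462
G01 X196.919 Y66.284 F2126
G01 X189.935 Y51.870
G01 X174.804 Y46.617
G01 X160.390 Y53.601
G01 X155.137 Y68.732
G01 X162.121 Y83.146
G01 X177.252 Y88.399
G01 X191.666 Y81.415
M5
G0 X31.826 Y67.778
M4 S221
G01 X125.012 Y18.247 F2274
G01 X20.582 Y96.979
G01 X161.717 Y23.796
G01 X157.736 Y80.037
M5
G0 X0.000 Y0.000

1 u = 1 mm; y_m = 116.855 − y.

[1] `<path>` line segment, #008000→score S462 F2126: (67.870,8.031) → (96.578,96.395)

[2] `<polygon>` regular polygon, #ff00ff→engrave S221 F2274: (92.199,97.477) → (66.604,79.284) → (63.646,110.546) → (92.199,97.477) (closed)

[3] `<path>` regular polygon, #008000→score S462 F2126: (191.666,81.415) → (196.919,66.284) → (189.935,51.870) → (174.804,46.617) → (160.390,53.601) → (155.137,68.732) → (162.121,83.146) → (177.252,88.399) → (191.666,81.415) (closed)

[4] `<path>` open polyline, #ff00ff→engrave S221 F2274: (31.826,67.778) → (125.012,18.247) → (20.582,96.979) → (161.717,23.796) → (157.736,80.037)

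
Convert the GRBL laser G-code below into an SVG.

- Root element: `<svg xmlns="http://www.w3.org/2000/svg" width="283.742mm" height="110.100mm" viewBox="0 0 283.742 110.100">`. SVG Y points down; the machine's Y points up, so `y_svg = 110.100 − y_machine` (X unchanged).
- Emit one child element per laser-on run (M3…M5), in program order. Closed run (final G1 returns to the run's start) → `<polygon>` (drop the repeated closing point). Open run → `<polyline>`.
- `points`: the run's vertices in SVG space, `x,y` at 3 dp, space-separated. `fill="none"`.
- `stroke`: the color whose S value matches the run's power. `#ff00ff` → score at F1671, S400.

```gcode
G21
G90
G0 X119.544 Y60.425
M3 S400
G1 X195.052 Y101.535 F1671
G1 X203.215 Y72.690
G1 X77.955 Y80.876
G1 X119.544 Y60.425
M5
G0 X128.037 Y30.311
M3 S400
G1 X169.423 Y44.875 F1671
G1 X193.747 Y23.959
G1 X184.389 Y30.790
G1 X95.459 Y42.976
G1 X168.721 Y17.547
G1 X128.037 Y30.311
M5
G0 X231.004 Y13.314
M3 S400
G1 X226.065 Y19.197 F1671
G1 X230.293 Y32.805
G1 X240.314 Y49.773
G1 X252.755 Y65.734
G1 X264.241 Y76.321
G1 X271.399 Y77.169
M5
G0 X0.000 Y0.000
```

Each laser-on run becomes one SVG element. Flip Y back into SVG space with y_svg = 110.100 − y_machine. Every run uses S400, so all elements get stroke `#ff00ff` (score).

Run 1: The run returns to its start, so emit a `<polygon>` with points (Y-flipped): 119.544,49.675 195.052,8.565 203.215,37.410 77.955,29.224.

Run 2: The run returns to its start, so emit a `<polygon>` with points (Y-flipped): 128.037,79.789 169.423,65.225 193.747,86.141 184.389,79.310 95.459,67.124 168.721,92.553.

Run 3: The run is open, so emit a `<polyline>` with points (Y-flipped): 231.004,96.786 226.065,90.903 230.293,77.295 240.314,60.327 252.755,44.366 264.241,33.779 271.399,32.931.

<svg xmlns="http://www.w3.org/2000/svg" width="283.742mm" height="110.100mm" viewBox="0 0 283.742 110.100">
  <polygon points="119.544,49.675 195.052,8.565 203.215,37.410 77.955,29.224" fill="none" stroke="#ff00ff"/>
  <polygon points="128.037,79.789 169.423,65.225 193.747,86.141 184.389,79.310 95.459,67.124 168.721,92.553" fill="none" stroke="#ff00ff"/>
  <polyline points="231.004,96.786 226.065,90.903 230.293,77.295 240.314,60.327 252.755,44.366 264.241,33.779 271.399,32.931" fill="none" stroke="#ff00ff"/>
</svg>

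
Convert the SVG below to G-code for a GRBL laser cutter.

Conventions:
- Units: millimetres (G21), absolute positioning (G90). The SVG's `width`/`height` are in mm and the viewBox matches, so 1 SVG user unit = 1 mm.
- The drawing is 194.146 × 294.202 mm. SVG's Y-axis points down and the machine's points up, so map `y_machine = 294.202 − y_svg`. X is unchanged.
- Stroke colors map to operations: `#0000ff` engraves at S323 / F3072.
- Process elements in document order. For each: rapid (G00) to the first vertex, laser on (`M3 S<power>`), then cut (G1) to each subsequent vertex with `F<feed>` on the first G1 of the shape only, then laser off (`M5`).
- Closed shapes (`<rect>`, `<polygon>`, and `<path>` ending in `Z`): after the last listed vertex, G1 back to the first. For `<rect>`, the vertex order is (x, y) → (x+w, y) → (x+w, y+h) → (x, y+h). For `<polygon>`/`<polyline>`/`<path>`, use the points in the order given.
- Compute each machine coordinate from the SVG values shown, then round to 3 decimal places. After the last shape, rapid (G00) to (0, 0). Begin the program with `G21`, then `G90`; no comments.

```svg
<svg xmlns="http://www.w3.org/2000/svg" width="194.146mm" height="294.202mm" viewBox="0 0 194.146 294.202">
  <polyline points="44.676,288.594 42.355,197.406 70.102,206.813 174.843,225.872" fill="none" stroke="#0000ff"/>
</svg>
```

G21
G90
G00 X44.676 Y5.608
M3 S323
G1 X42.355 Y96.796 F3072
G1 X70.102 Y87.389
G1 X174.843 Y68.330
M5
G00 X0.000 Y0.000

Since the viewBox matches the mm dimensions, user units are millimetres directly. The only transform is the Y-flip y_m = 294.202 − y_svg.

Shape 1 is a open polyline drawn with `<polyline>`. Its stroke #0000ff means engrave at S323, F3072. After flipping Y the toolpath is (44.676,5.608) → (42.355,96.796) → (70.102,87.389) → (174.843,68.330).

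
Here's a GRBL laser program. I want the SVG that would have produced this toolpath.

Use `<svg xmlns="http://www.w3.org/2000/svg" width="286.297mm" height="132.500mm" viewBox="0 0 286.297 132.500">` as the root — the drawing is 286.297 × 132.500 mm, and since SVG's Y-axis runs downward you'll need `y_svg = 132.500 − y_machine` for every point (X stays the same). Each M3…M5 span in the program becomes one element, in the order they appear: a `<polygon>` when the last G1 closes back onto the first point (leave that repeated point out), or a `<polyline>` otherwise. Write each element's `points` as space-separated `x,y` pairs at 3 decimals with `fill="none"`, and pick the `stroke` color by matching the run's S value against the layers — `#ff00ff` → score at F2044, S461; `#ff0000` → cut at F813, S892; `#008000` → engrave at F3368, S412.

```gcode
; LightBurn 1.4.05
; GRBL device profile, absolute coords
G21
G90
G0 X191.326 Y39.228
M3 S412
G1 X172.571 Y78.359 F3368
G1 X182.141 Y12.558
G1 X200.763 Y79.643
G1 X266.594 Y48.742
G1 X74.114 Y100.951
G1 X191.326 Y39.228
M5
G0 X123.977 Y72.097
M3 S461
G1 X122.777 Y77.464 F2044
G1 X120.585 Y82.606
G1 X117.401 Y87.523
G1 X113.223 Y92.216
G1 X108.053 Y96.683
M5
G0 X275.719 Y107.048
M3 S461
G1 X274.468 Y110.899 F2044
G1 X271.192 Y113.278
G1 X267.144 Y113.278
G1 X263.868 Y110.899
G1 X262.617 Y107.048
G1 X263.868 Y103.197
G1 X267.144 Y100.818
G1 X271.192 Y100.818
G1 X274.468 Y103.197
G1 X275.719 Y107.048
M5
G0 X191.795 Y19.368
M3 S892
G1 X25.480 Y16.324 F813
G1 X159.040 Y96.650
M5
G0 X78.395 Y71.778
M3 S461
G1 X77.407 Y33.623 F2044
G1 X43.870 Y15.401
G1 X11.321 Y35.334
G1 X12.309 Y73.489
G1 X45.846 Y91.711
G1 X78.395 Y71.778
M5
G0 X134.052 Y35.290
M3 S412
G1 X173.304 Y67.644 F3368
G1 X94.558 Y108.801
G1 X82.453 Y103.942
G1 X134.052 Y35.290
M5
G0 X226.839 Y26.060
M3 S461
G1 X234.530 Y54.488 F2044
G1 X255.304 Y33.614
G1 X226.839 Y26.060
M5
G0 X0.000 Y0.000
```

Machine Y-up, SVG Y-down with viewBox height 132.500, so y_svg = 132.500 − y_machine; X carries over.

Run 1: power S412 maps to stroke `#008000` (engrave). The run returns to its start, so emit a `<polygon>` with points (Y-flipped): 191.326,93.272 172.571,54.141 182.141,119.942 200.763,52.857 266.594,83.758 74.114,31.549.

Run 2: S461 ⇒ score layer `#ff00ff`. The run is open, so emit a `<polyline>` with points (Y-flipped): 123.977,60.403 122.777,55.036 120.585,49.894 117.401,44.977 113.223,40.284 108.053,35.817.

Run 3: the run's S461 means `#ff00ff` (score). The run returns to its start, so emit a `<polygon>` with points (Y-flipped): 275.719,25.452 274.468,21.601 271.192,19.222 267.144,19.222 263.868,21.601 262.617,25.452 263.868,29.303 267.144,31.682 271.192,31.682 274.468,29.303.

Run 4: the run's S892 means `#ff0000` (cut). The run is open, so emit a `<polyline>` with points (Y-flipped): 191.795,113.132 25.480,116.176 159.040,35.850.

Run 5: power S461 maps to stroke `#ff00ff` (score). The run returns to its start, so emit a `<polygon>` with points (Y-flipped): 78.395,60.722 77.407,98.877 43.870,117.099 11.321,97.166 12.309,59.011 45.846,40.789.

Run 6: S412 ⇒ engrave layer `#008000`. The run returns to its start, so emit a `<polygon>` with points (Y-flipped): 134.052,97.210 173.304,64.856 94.558,23.699 82.453,28.558.

Run 7: power S461 maps to stroke `#ff00ff` (score). The run returns to its start, so emit a `<polygon>` with points (Y-flipped): 226.839,106.440 234.530,78.012 255.304,98.886.

<svg xmlns="http://www.w3.org/2000/svg" width="286.297mm" height="132.500mm" viewBox="0 0 286.297 132.500">
  <polygon points="191.326,93.272 172.571,54.141 182.141,119.942 200.763,52.857 266.594,83.758 74.114,31.549" fill="none" stroke="#008000"/>
  <polyline points="123.977,60.403 122.777,55.036 120.585,49.894 117.401,44.977 113.223,40.284 108.053,35.817" fill="none" stroke="#ff00ff"/>
  <polygon points="275.719,25.452 274.468,21.601 271.192,19.222 267.144,19.222 263.868,21.601 262.617,25.452 263.868,29.303 267.144,31.682 271.192,31.682 274.468,29.303" fill="none" stroke="#ff00ff"/>
  <polyline points="191.795,113.132 25.480,116.176 159.040,35.850" fill="none" stroke="#ff0000"/>
  <polygon points="78.395,60.722 77.407,98.877 43.870,117.099 11.321,97.166 12.309,59.011 45.846,40.789" fill="none" stroke="#ff00ff"/>
  <polygon points="134.052,97.210 173.304,64.856 94.558,23.699 82.453,28.558" fill="none" stroke="#008000"/>
  <polygon points="226.839,106.440 234.530,78.012 255.304,98.886" fill="none" stroke="#ff00ff"/>
</svg>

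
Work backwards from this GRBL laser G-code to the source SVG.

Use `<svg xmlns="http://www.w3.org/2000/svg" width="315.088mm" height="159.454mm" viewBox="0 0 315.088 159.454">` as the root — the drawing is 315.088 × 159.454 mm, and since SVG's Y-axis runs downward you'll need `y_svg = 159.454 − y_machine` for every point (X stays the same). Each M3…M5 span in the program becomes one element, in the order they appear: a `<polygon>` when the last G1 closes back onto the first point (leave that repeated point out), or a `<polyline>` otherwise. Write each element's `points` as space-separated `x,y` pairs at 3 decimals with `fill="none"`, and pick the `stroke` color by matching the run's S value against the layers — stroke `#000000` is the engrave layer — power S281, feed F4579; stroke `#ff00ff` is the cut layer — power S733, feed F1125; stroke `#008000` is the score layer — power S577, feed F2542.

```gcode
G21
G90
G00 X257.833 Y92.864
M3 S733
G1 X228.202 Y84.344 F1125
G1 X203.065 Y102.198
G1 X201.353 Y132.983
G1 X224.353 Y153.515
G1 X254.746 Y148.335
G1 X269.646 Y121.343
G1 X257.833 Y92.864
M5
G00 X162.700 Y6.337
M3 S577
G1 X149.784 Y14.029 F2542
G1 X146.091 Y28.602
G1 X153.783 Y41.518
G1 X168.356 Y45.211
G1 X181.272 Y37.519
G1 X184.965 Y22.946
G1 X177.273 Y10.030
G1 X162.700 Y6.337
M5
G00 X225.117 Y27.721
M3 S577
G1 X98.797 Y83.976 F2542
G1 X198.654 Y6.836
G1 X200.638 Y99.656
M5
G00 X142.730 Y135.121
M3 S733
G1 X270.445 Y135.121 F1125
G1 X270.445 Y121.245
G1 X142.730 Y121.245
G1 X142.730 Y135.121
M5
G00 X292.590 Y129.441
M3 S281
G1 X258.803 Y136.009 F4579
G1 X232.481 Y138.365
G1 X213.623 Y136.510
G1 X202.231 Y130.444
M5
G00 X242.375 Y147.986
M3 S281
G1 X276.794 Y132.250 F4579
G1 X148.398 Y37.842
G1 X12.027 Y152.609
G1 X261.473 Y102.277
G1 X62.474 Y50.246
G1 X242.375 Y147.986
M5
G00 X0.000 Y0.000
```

y_svg = 159.454 − y_m.

[1] S733→`#ff00ff` (cut); closed run; points: 257.833,66.590 228.202,75.110 203.065,57.256 201.353,26.471 224.353,5.939 254.746,11.119 269.646,38.111

[2] S577→`#008000` (score); closed run; points: 162.700,153.117 149.784,145.425 146.091,130.852 153.783,117.936 168.356,114.243 181.272,121.935 184.965,136.508 177.273,149.424

[3] S577→`#008000` (score); open run; points: 225.117,131.733 98.797,75.478 198.654,152.618 200.638,59.798

[4] S733→`#ff00ff` (cut); closed run; points: 142.730,24.333 270.445,24.333 270.445,38.209 142.730,38.209

[5] S281→`#000000` (engrave); open run; points: 292.590,30.013 258.803,23.445 232.481,21.089 213.623,22.944 202.231,29.010

[6] S281→`#000000` (engrave); closed run; points: 242.375,11.468 276.794,27.204 148.398,121.612 12.027,6.845 261.473,57.177 62.474,109.208

<svg xmlns="http://www.w3.org/2000/svg" width="315.088mm" height="159.454mm" viewBox="0 0 315.088 159.454">
  <polygon points="257.833,66.590 228.202,75.110 203.065,57.256 201.353,26.471 224.353,5.939 254.746,11.119 269.646,38.111" fill="none" stroke="#ff00ff"/>
  <polygon points="162.700,153.117 149.784,145.425 146.091,130.852 153.783,117.936 168.356,114.243 181.272,121.935 184.965,136.508 177.273,149.424" fill="none" stroke="#008000"/>
  <polyline points="225.117,131.733 98.797,75.478 198.654,152.618 200.638,59.798" fill="none" stroke="#008000"/>
  <polygon points="142.730,24.333 270.445,24.333 270.445,38.209 142.730,38.209" fill="none" stroke="#ff00ff"/>
  <polyline points="292.590,30.013 258.803,23.445 232.481,21.089 213.623,22.944 202.231,29.010" fill="none" stroke="#000000"/>
  <polygon points="242.375,11.468 276.794,27.204 148.398,121.612 12.027,6.845 261.473,57.177 62.474,109.208" fill="none" stroke="#000000"/>
</svg>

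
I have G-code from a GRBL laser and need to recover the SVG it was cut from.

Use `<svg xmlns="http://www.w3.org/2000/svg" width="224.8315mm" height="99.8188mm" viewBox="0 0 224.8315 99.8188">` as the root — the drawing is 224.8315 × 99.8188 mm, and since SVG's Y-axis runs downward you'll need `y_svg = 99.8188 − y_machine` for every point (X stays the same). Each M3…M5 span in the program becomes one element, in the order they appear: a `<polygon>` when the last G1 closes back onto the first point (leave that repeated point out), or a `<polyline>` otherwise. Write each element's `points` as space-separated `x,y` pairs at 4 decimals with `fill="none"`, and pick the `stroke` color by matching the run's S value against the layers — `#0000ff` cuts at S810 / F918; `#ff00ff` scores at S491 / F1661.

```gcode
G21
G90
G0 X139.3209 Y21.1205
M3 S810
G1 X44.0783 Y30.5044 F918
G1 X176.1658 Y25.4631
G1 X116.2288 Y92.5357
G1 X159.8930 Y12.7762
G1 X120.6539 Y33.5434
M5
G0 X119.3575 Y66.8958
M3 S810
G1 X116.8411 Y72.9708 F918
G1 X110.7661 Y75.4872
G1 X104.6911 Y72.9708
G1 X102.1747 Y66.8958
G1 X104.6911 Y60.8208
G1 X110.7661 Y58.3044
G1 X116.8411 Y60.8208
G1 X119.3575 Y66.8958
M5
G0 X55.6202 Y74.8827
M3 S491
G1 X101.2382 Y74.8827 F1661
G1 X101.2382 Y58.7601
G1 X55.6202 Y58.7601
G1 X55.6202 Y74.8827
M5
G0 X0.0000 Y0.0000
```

<svg xmlns="http://www.w3.org/2000/svg" width="224.8315mm" height="99.8188mm" viewBox="0 0 224.8315 99.8188">
  <polyline points="139.3209,78.6983 44.0783,69.3144 176.1658,74.3557 116.2288,7.2831 159.8930,87.0426 120.6539,66.2754" fill="none" stroke="#0000ff"/>
  <polygon points="119.3575,32.9230 116.8411,26.8480 110.7661,24.3316 104.6911,26.8480 102.1747,32.9230 104.6911,38.9980 110.7661,41.5144 116.8411,38.9980" fill="none" stroke="#0000ff"/>
  <polygon points="55.6202,24.9361 101.2382,24.9361 101.2382,41.0587 55.6202,41.0587" fill="none" stroke="#ff00ff"/>
</svg>

Each laser-on run becomes one SVG element. Flip Y back into SVG space with y_svg = 99.8188 − y_machine.

Run 1: S810 ⇒ cut layer `#0000ff`. The run is open, so emit a `<polyline>` with points (Y-flipped): 139.3209,78.6983 44.0783,69.3144 176.1658,74.3557 116.2288,7.2831 159.8930,87.0426 120.6539,66.2754.

Run 2: S810 ⇒ cut layer `#0000ff`. The run returns to its start, so emit a `<polygon>` with points (Y-flipped): 119.3575,32.9230 116.8411,26.8480 110.7661,24.3316 104.6911,26.8480 102.1747,32.9230 104.6911,38.9980 110.7661,41.5144 116.8411,38.9980.

Run 3: the run's S491 means `#ff00ff` (score). The run returns to its start, so emit a `<polygon>` with points (Y-flipped): 55.6202,24.9361 101.2382,24.9361 101.2382,41.0587 55.6202,41.0587.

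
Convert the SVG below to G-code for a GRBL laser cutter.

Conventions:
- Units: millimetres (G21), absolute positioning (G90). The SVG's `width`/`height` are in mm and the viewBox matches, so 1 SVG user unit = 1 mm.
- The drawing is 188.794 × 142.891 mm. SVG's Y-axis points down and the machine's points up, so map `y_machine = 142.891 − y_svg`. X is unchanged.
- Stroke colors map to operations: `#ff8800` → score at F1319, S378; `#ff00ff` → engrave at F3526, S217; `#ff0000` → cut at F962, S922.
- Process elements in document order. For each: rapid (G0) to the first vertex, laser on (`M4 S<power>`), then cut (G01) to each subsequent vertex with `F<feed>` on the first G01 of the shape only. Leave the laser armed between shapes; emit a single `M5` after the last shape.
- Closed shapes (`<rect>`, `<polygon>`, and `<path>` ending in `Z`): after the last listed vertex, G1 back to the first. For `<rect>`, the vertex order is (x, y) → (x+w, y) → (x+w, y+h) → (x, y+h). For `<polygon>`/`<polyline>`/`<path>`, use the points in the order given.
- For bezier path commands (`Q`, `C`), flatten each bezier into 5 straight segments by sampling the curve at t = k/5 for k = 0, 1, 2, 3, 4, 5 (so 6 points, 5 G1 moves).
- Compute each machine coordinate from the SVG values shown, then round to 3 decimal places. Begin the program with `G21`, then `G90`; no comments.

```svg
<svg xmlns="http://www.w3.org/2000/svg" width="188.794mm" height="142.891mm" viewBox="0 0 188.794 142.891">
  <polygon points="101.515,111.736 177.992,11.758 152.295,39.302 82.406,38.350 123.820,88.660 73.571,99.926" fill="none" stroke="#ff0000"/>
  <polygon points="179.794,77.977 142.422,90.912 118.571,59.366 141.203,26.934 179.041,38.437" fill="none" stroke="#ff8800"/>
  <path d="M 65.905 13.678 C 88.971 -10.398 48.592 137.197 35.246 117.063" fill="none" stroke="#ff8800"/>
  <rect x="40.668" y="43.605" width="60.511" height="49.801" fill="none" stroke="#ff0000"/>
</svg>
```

viewBox `0 0 188.794 142.891` with mm width/height → 1 unit = 1 mm. Flip: y_m = 142.891 − y_svg.

**Shape 1** — `<polygon>` closed polygon, stroke `#ff0000` → cut (S922, F962). Machine vertices: (101.515,31.155) → (177.992,131.133) → (152.295,103.589) → (82.406,104.541) → (123.820,54.231) → (73.571,42.965) → (101.515,31.155). Closed: final G1 returns to the first vertex.

**Shape 2** — `<polygon>` regular polygon, stroke `#ff8800` → score (S378, F1319). Machine vertices: (179.794,64.914) → (142.422,51.979) → (118.571,83.525) → (141.203,115.957) → (179.041,104.454) → (179.794,64.914). Closed: final G1 returns to the first vertex.

**Shape 3** — `<path>` cubic bezier, stroke `#ff8800` → score (S378, F1319). Control points (SVG): P0=(65.905,13.678), P1=(88.971,-10.398), P2=(48.592,137.197), P3=(35.246,117.063); sampled at t=k/5. Machine vertices: (65.905,129.213) → (72.855,125.773) → (68.921,97.424) → (58.446,60.456) → (45.774,31.160) → (35.246,25.828). Open path.

**Shape 4** — `<rect>` rectangle, stroke `#ff0000` → cut (S922, F962). Machine vertices: (40.668,99.286) → (101.179,99.286) → (101.179,49.485) → (40.668,49.485) → (40.668,99.286). Closed: final G1 returns to the first vertex.

G21
G90
G0 X101.515 Y31.155
M4 S922
G01 X177.992 Y131.133 F962
G01 X152.295 Y103.589
G01 X82.406 Y104.541
G01 X123.820 Y54.231
G01 X73.571 Y42.965
G01 X101.515 Y31.155
G0 X179.794 Y64.914
M4 S378
G01 X142.422 Y51.979 F1319
G01 X118.571 Y83.525
G01 X141.203 Y115.957
G01 X179.041 Y104.454
G01 X179.794 Y64.914
G0 X65.905 Y129.213
M4 S378
G01 X72.855 Y125.773 F1319
G01 X68.921 Y97.424
G01 X58.446 Y60.456
G01 X45.774 Y31.160
G01 X35.246 Y25.828
G0 X40.668 Y99.286
M4 S922
G01 X101.179 Y99.286 F962
G01 X101.179 Y49.485
G01 X40.668 Y49.485
G01 X40.668 Y99.286
M5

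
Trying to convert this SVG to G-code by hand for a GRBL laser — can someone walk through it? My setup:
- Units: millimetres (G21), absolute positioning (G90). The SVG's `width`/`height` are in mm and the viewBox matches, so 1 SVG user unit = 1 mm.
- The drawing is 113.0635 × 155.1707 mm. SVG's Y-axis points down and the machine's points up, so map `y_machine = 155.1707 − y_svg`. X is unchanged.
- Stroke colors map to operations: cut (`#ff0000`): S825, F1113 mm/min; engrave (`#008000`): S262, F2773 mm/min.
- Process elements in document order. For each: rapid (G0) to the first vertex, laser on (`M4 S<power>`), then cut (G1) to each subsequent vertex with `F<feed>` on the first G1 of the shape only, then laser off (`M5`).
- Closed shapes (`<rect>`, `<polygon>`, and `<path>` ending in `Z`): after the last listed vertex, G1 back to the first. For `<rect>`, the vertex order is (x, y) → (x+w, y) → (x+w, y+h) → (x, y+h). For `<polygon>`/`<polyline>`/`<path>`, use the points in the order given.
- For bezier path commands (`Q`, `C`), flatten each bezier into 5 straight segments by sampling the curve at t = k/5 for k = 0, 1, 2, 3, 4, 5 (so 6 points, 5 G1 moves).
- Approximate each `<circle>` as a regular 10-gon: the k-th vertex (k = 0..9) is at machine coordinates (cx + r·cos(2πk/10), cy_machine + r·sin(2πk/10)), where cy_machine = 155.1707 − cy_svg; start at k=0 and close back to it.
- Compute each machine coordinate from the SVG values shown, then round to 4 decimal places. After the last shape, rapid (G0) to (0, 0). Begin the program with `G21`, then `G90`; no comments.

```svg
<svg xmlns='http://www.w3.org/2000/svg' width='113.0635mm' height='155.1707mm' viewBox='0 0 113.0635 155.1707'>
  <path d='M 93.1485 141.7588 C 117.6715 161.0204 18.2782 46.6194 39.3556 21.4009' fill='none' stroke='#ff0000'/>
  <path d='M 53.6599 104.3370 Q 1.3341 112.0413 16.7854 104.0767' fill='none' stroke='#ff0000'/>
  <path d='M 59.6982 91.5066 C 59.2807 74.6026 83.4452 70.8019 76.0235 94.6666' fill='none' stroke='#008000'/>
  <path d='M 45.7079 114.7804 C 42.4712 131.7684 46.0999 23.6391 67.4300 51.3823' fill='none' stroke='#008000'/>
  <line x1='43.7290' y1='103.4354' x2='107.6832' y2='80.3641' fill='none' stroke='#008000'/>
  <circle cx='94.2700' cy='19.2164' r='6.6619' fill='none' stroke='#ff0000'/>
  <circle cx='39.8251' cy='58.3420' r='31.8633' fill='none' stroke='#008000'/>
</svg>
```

G21
G90
G0 X93.1485 Y13.4119
M4 S825
G1 X94.9474 Y16.1117 F1113
G1 X78.7370 Y40.1939
G1 X56.2479 Y74.9621
G1 X39.2105 Y109.7196
G1 X39.3556 Y133.7698
M5
G0 X53.6599 Y50.8337
M4 S825
G1 X35.4407 Y48.3787 F1113
G1 X22.6436 Y47.1773
G1 X15.2687 Y47.2293
G1 X13.3160 Y48.5349
G1 X16.7854 Y51.0940
M5
G0 X59.6982 Y63.6641
M4 S262
G1 X61.9482 Y72.1176 F2773
G1 X67.4018 Y76.7273
G1 X73.3629 Y76.7943
G1 X77.1355 Y71.6196
G1 X76.0235 Y60.5041
M5
G0 X45.7079 Y40.3903
M4 S262
G1 X44.6764 Y43.1237 F2773
G1 X45.8128 Y63.3577
G1 X49.6370 Y88.5648
G1 X56.6694 Y106.2175
G1 X67.4300 Y103.7884
M5
G0 X43.7290 Y51.7353
M4 S262
G1 X107.6832 Y74.8066 F2773
M5
G0 X100.9319 Y135.9543
M4 S825
G1 X99.6596 Y139.8701 F1113
G1 X96.3286 Y142.2901
G1 X92.2114 Y142.2901
G1 X88.8804 Y139.8701
G1 X87.6081 Y135.9543
G1 X88.8804 Y132.0385
G1 X92.2114 Y129.6185
G1 X96.3286 Y129.6185
G1 X99.6596 Y132.0385
G1 X100.9319 Y135.9543
M5
G0 X71.6884 Y96.8287
M4 S262
G1 X65.6031 Y115.5575 F2773
G1 X49.6714 Y127.1325
G1 X29.9788 Y127.1325
G1 X14.0471 Y115.5575
G1 X7.9618 Y96.8287
G1 X14.0471 Y78.0999
G1 X29.9788 Y66.5249
G1 X49.6714 Y66.5249
G1 X65.6031 Y78.0999
G1 X71.6884 Y96.8287
M5
G0 X0.0000 Y0.0000

viewBox `0 0 113.0635 155.1707` with mm width/height → 1 unit = 1 mm. Flip: y_m = 155.1707 − y_svg.

**Shape 1** — `<path>` cubic bezier, stroke `#ff0000` → cut (S825, F1113). Control points (SVG): P0=(93.1485,141.7588), P1=(117.6715,161.0204), P2=(18.2782,46.6194), P3=(39.3556,21.4009); sampled at t=k/5. Machine vertices: (93.1485,13.4119) → (94.9474,16.1117) → (78.7370,40.1939) → (56.2479,74.9621) → (39.2105,109.7196) → (39.3556,133.7698). Open path.

**Shape 2** — `<path>` quadratic bezier, stroke `#ff0000` → cut (S825, F1113). Control points (SVG): P0=(53.6599,104.3370), P1=(1.3341,112.0413), P2=(16.7854,104.0767); sampled at t=k/5. Machine vertices: (53.6599,50.8337) → (35.4407,48.3787) → (22.6436,47.1773) → (15.2687,47.2293) → (13.3160,48.5349) → (16.7854,51.0940). Open path.

**Shape 3** — `<path>` cubic bezier, stroke `#008000` → engrave (S262, F2773). Control points (SVG): P0=(59.6982,91.5066), P1=(59.2807,74.6026), P2=(83.4452,70.8019), P3=(76.0235,94.6666); sampled at t=k/5. Machine vertices: (59.6982,63.6641) → (61.9482,72.1176) → (67.4018,76.7273) → (73.3629,76.7943) → (77.1355,71.6196) → (76.0235,60.5041). Open path.

**Shape 4** — `<path>` cubic bezier, stroke `#008000` → engrave (S262, F2773). Control points (SVG): P0=(45.7079,114.7804), P1=(42.4712,131.7684), P2=(46.0999,23.6391), P3=(67.4300,51.3823); sampled at t=k/5. Machine vertices: (45.7079,40.3903) → (44.6764,43.1237) → (45.8128,63.3577) → (49.6370,88.5648) → (56.6694,106.2175) → (67.4300,103.7884). Open path.

**Shape 5** — `<line>` line segment, stroke `#008000` → engrave (S262, F2773). Machine vertices: (43.7290,51.7353) → (107.6832,74.8066). Open path.

**Shape 6** — `<circle>` circle, stroke `#ff0000` → cut (S825, F1113). Machine vertices: (100.9319,135.9543) → (99.6596,139.8701) → (96.3286,142.2901) → (92.2114,142.2901) → (88.8804,139.8701) → (87.6081,135.9543) → (88.8804,132.0385) → (92.2114,129.6185) → (96.3286,129.6185) → (99.6596,132.0385) → (100.9319,135.9543). Closed: final G1 returns to the first vertex.

**Shape 7** — `<circle>` circle, stroke `#008000` → engrave (S262, F2773). Machine vertices: (71.6884,96.8287) → (65.6031,115.5575) → (49.6714,127.1325) → (29.9788,127.1325) → (14.0471,115.5575) → (7.9618,96.8287) → (14.0471,78.0999) → (29.9788,66.5249) → (49.6714,66.5249) → (65.6031,78.0999) → (71.6884,96.8287). Closed: final G1 returns to the first vertex.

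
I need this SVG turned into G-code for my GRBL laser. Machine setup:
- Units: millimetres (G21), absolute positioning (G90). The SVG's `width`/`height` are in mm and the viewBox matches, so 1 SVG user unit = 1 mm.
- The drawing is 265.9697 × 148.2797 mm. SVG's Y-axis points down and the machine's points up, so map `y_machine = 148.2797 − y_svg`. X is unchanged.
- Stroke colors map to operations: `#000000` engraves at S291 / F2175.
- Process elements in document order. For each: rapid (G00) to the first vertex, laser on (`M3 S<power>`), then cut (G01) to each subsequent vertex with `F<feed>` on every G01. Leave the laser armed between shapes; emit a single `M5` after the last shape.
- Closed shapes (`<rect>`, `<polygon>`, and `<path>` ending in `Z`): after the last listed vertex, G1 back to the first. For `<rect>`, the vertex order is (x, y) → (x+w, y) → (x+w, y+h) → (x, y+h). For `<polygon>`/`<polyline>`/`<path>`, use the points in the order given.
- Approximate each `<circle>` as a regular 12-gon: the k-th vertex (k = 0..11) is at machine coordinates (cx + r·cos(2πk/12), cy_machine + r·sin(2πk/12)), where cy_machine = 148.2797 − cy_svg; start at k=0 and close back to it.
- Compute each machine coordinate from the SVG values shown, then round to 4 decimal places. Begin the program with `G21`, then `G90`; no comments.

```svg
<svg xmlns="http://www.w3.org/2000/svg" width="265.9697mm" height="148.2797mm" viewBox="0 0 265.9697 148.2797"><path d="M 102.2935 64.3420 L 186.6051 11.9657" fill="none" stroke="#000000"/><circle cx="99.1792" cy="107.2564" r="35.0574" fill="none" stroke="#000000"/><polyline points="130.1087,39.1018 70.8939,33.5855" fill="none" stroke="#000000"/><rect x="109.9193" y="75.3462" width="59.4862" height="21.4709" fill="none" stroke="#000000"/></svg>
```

viewBox `0 0 265.9697 148.2797` with mm width/height → 1 unit = 1 mm. Flip: y_m = 148.2797 − y_svg.

**Shape 1** — `<path>` line segment, stroke `#000000` → engrave (S291, F2175). Machine vertices: (102.2935,83.9377) → (186.6051,136.3140). Open path.

**Shape 2** — `<circle>` circle, stroke `#000000` → engrave (S291, F2175). Machine vertices: (134.2366,41.0233) → (129.5398,58.5520) → (116.7079,71.3839) → (99.1792,76.0807) → (81.6505,71.3839) → (68.8186,58.5520) → (64.1218,41.0233) → (68.8186,23.4946) → (81.6505,10.6627) → (99.1792,5.9659) → (116.7079,10.6627) → (129.5398,23.4946) → (134.2366,41.0233). Closed: final G1 returns to the first vertex.

**Shape 3** — `<polyline>` line segment, stroke `#000000` → engrave (S291, F2175). Machine vertices: (130.1087,109.1779) → (70.8939,114.6942). Open path.

**Shape 4** — `<rect>` rectangle, stroke `#000000` → engrave (S291, F2175). Machine vertices: (109.9193,72.9335) → (169.4055,72.9335) → (169.4055,51.4626) → (109.9193,51.4626) → (109.9193,72.9335). Closed: final G1 returns to the first vertex.

G21
G90
G00 X102.2935 Y83.9377
M3 S291
G01 X186.6051 Y136.3140 F2175
G00 X134.2366 Y41.0233
M3 S291
G01 X129.5398 Y58.5520 F2175
G01 X116.7079 Y71.3839 F2175
G01 X99.1792 Y76.0807 F2175
G01 X81.6505 Y71.3839 F2175
G01 X68.8186 Y58.5520 F2175
G01 X64.1218 Y41.0233 F2175
G01 X68.8186 Y23.4946 F2175
G01 X81.6505 Y10.6627 F2175
G01 X99.1792 Y5.9659 F2175
G01 X116.7079 Y10.6627 F2175
G01 X129.5398 Y23.4946 F2175
G01 X134.2366 Y41.0233 F2175
G00 X130.1087 Y109.1779
M3 S291
G01 X70.8939 Y114.6942 F2175
G00 X109.9193 Y72.9335
M3 S291
G01 X169.4055 Y72.9335 F2175
G01 X169.4055 Y51.4626 F2175
G01 X109.9193 Y51.4626 F2175
G01 X109.9193 Y72.9335 F2175
M5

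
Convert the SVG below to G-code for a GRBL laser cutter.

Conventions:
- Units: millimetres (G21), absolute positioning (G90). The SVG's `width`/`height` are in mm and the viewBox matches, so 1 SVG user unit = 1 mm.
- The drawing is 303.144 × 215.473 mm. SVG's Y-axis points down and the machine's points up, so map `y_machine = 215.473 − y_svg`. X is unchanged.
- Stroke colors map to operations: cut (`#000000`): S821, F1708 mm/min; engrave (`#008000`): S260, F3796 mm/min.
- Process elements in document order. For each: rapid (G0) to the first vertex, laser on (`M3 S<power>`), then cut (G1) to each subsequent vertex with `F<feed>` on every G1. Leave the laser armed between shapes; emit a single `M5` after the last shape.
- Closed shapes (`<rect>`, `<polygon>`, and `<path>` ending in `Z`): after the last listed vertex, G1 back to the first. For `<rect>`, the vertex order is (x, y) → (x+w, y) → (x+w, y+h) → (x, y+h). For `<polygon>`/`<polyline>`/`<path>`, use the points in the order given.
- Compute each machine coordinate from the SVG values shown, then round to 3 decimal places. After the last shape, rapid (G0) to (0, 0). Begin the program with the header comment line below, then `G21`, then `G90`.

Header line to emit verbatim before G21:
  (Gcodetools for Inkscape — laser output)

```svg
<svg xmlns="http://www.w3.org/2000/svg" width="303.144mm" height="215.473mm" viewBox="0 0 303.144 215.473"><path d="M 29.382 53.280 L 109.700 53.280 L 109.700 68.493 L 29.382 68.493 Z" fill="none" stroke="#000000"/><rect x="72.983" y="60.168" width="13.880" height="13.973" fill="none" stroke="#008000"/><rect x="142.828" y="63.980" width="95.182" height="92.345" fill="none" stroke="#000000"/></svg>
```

(Gcodetools for Inkscape — laser output)
G21
G90
G0 X29.382 Y162.193
M3 S821
G1 X109.700 Y162.193 F1708
G1 X109.700 Y146.980 F1708
G1 X29.382 Y146.980 F1708
G1 X29.382 Y162.193 F1708
G0 X72.983 Y155.305
M3 S260
G1 X86.863 Y155.305 F3796
G1 X86.863 Y141.332 F3796
G1 X72.983 Y141.332 F3796
G1 X72.983 Y155.305 F3796
G0 X142.828 Y151.493
M3 S821
G1 X238.010 Y151.493 F1708
G1 X238.010 Y59.148 F1708
G1 X142.828 Y59.148 F1708
G1 X142.828 Y151.493 F1708
M5
G0 X0.000 Y0.000

Since the viewBox matches the mm dimensions, user units are millimetres directly. The only transform is the Y-flip y_m = 215.473 − y_svg.

Shape 1 is a rectangle drawn with `<path>`. Its stroke #000000 means cut at S821, F1708. After flipping Y the toolpath is (29.382,162.193) → (109.700,162.193) → (109.700,146.980) → (29.382,146.980) → (29.382,162.193), returning to the start.

Shape 2 is a rectangle drawn with `<rect>`. Its stroke #008000 means engrave at S260, F3796. After flipping Y the toolpath is (72.983,155.305) → (86.863,155.305) → (86.863,141.332) → (72.983,141.332) → (72.983,155.305), returning to the start.

Shape 3 is a rectangle drawn with `<rect>`. Its stroke #000000 means cut at S821, F1708. After flipping Y the toolpath is (142.828,151.493) → (238.010,151.493) → (238.010,59.148) → (142.828,59.148) → (142.828,151.493), returning to the start.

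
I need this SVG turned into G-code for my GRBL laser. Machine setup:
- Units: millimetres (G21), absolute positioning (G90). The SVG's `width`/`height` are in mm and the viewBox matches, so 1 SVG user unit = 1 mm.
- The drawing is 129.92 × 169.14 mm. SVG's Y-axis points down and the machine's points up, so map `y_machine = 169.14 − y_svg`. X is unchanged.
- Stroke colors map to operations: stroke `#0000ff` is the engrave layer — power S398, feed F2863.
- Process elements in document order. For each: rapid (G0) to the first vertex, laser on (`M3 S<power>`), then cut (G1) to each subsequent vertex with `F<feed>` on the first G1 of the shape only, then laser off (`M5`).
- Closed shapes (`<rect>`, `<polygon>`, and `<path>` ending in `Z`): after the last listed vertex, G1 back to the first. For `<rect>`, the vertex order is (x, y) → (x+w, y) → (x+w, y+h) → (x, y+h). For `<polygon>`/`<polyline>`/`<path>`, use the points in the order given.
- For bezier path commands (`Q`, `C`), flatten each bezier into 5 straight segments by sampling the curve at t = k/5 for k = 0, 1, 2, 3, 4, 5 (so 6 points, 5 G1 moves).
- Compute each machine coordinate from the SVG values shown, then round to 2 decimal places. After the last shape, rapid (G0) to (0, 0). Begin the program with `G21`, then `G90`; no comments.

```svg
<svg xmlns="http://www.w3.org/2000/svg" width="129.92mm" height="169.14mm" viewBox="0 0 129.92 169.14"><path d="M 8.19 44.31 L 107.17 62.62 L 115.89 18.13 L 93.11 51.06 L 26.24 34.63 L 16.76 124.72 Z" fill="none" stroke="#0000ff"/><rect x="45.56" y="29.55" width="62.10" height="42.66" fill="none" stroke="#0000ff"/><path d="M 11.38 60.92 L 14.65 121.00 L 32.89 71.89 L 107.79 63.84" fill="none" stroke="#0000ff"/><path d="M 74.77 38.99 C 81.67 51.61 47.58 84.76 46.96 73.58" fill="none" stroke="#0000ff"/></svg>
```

G21
G90
G0 X8.19 Y124.83
M3 S398
G1 X107.17 Y106.52 F2863
G1 X115.89 Y151.01
G1 X93.11 Y118.08
G1 X26.24 Y134.51
G1 X16.76 Y44.42
G1 X8.19 Y124.83
M5
G0 X45.56 Y139.59
M3 S398
G1 X107.66 Y139.59 F2863
G1 X107.66 Y96.93
G1 X45.56 Y96.93
G1 X45.56 Y139.59
M5
G0 X11.38 Y108.22
M3 S398
G1 X14.65 Y48.14 F2863
G1 X32.89 Y97.25
G1 X107.79 Y105.30
M5
G0 X74.77 Y130.15
M3 S398
G1 X74.59 Y120.63 F2863
G1 X68.14 Y109.30
G1 X59.00 Y99.27
G1 X50.75 Y93.65
G1 X46.96 Y95.56
M5
G0 X0.00 Y0.00

Since the viewBox matches the mm dimensions, user units are millimetres directly. The only transform is the Y-flip y_m = 169.14 − y_svg.

Shape 1 is a closed polygon drawn with `<path>`. Its stroke #0000ff means engrave at S398, F2863. After flipping Y the toolpath is (8.19,124.83) → (107.17,106.52) → (115.89,151.01) → (93.11,118.08) → (26.24,134.51) → (16.76,44.42) → (8.19,124.83), returning to the start.

Shape 2 is a rectangle drawn with `<rect>`. Its stroke #0000ff means engrave at S398, F2863. After flipping Y the toolpath is (45.56,139.59) → (107.66,139.59) → (107.66,96.93) → (45.56,96.93) → (45.56,139.59), returning to the start.

Shape 3 is a open polyline drawn with `<path>`. Its stroke #0000ff means engrave at S398, F2863. After flipping Y the toolpath is (11.38,108.22) → (14.65,48.14) → (32.89,97.25) → (107.79,105.30).

Shape 4 is a cubic bezier drawn with `<path>`. Its stroke #0000ff means engrave at S398, F2863. After flipping Y the toolpath is (74.77,130.15) → (74.59,120.63) → (68.14,109.30) → (59.00,99.27) → (50.75,93.65) → (46.96,95.56).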